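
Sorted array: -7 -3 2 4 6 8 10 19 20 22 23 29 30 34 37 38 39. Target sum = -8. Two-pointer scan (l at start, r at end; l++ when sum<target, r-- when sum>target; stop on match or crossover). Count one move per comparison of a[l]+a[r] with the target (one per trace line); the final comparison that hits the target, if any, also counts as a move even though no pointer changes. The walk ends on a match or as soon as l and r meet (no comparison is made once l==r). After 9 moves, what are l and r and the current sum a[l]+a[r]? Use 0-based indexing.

l=0 r=16: -7+39=32 >-8, r--
l=0 r=15: -7+38=31 >-8, r--
l=0 r=14: -7+37=30 >-8, r--
l=0 r=13: -7+34=27 >-8, r--
l=0 r=12: -7+30=23 >-8, r--
l=0 r=11: -7+29=22 >-8, r--
l=0 r=10: -7+23=16 >-8, r--
l=0 r=9: -7+22=15 >-8, r--
l=0 r=8: -7+20=13 >-8, r--

l=0, r=7, sum=12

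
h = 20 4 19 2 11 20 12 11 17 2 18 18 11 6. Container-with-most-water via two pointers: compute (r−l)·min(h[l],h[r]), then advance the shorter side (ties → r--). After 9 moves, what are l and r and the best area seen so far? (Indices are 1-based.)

l=1 r=14: min(20,6)*13=78 best=78 *, r--
l=1 r=13: min(20,11)*12=132 best=132 *, r--
l=1 r=12: min(20,18)*11=198 best=198 *, r--
l=1 r=11: min(20,18)*10=180 best=198, r--
l=1 r=10: min(20,2)*9=18 best=198, r--
l=1 r=9: min(20,17)*8=136 best=198, r--
l=1 r=8: min(20,11)*7=77 best=198, r--
l=1 r=7: min(20,12)*6=72 best=198, r--
l=1 r=6: min(20,20)*5=100 best=198, r--

l=1, r=5, best area=198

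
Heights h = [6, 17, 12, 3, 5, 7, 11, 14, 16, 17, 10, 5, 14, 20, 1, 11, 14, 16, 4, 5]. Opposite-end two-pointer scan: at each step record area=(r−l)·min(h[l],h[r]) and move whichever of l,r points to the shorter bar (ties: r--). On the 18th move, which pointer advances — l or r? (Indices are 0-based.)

[0,19] min(6,5)*19=95 best=95 * → r--
[0,18] min(6,4)*18=72 best=95 → r--
[0,17] min(6,16)*17=102 best=102 * → l++
[1,17] min(17,16)*16=256 best=256 * → r--
[1,16] min(17,14)*15=210 best=256 → r--
[1,15] min(17,11)*14=154 best=256 → r--
[1,14] min(17,1)*13=13 best=256 → r--
[1,13] min(17,20)*12=204 best=256 → l++
[2,13] min(12,20)*11=132 best=256 → l++
[3,13] min(3,20)*10=30 best=256 → l++
[4,13] min(5,20)*9=45 best=256 → l++
[5,13] min(7,20)*8=56 best=256 → l++
[6,13] min(11,20)*7=77 best=256 → l++
[7,13] min(14,20)*6=84 best=256 → l++
[8,13] min(16,20)*5=80 best=256 → l++
[9,13] min(17,20)*4=68 best=256 → l++
[10,13] min(10,20)*3=30 best=256 → l++
[11,13] min(5,20)*2=10 best=256 → l++

l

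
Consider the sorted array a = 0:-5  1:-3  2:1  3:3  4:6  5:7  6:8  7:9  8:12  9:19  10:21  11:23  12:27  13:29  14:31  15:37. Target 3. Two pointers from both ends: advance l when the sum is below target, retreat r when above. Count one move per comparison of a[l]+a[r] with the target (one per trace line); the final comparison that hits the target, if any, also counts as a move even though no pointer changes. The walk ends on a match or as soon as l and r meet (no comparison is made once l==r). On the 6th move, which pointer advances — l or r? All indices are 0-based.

l=0 r=15: -5+37=32 >3, r--
l=0 r=14: -5+31=26 >3, r--
l=0 r=13: -5+29=24 >3, r--
l=0 r=12: -5+27=22 >3, r--
l=0 r=11: -5+23=18 >3, r--
l=0 r=10: -5+21=16 >3, r--

r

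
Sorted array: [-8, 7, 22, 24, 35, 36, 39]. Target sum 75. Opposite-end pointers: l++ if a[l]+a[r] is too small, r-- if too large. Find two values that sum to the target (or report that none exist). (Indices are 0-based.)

(36, 39)

[0,6] -8+39=31 <75 → l++
[1,6] 7+39=46 <75 → l++
[2,6] 22+39=61 <75 → l++
[3,6] 24+39=63 <75 → l++
[4,6] 35+39=74 <75 → l++
[5,6] 36+39=75 → found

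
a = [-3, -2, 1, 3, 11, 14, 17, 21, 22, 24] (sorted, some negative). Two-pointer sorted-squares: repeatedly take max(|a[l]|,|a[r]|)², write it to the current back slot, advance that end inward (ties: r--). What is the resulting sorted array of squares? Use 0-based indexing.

[1, 4, 9, 9, 121, 196, 289, 441, 484, 576]

[0,9] |-3|<=|24| out[9]=576 → r--
[0,8] |-3|<=|22| out[8]=484 → r--
[0,7] |-3|<=|21| out[7]=441 → r--
[0,6] |-3|<=|17| out[6]=289 → r--
[0,5] |-3|<=|14| out[5]=196 → r--
[0,4] |-3|<=|11| out[4]=121 → r--
[0,3] |-3|<=|3| out[3]=9 → r--
[0,2] |-3|>|1| out[2]=9 → l++
[1,2] |-2|>|1| out[1]=4 → l++
[2,2] |1|<=|1| out[0]=1 → r--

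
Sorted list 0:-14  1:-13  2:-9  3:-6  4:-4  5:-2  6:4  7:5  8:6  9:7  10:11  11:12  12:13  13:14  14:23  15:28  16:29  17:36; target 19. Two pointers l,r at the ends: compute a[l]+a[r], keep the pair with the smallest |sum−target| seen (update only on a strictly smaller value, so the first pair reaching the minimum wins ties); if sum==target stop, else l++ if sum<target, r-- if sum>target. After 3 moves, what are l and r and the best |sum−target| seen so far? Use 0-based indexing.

l=2, r=16, best |Δ|=3

[0,17] -14+36=22 d=3 * → r--
[0,16] -14+29=15 d=4 → l++
[1,16] -13+29=16 d=3 → l++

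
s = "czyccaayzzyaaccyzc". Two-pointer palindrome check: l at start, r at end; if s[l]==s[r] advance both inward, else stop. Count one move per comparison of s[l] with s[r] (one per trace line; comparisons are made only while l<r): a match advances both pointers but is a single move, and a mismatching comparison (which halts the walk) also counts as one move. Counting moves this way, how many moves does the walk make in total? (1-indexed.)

9 moves

[1,18] 'c'=='c' → l++,r--
[2,17] 'z'=='z' → l++,r--
[3,16] 'y'=='y' → l++,r--
[4,15] 'c'=='c' → l++,r--
[5,14] 'c'=='c' → l++,r--
[6,13] 'a'=='a' → l++,r--
[7,12] 'a'=='a' → l++,r--
[8,11] 'y'=='y' → l++,r--
[9,10] 'z'=='z' → l++,r--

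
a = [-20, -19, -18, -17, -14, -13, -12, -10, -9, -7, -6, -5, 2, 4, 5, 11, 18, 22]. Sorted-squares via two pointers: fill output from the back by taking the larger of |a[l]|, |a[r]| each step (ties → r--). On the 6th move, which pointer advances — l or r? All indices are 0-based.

[0,17] |-20|<=|22| out[17]=484 → r--
[0,16] |-20|>|18| out[16]=400 → l++
[1,16] |-19|>|18| out[15]=361 → l++
[2,16] |-18|<=|18| out[14]=324 → r--
[2,15] |-18|>|11| out[13]=324 → l++
[3,15] |-17|>|11| out[12]=289 → l++

l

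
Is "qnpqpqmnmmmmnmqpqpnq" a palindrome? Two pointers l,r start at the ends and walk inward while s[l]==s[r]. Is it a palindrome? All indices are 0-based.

palindrome

l=0 r=19: 'q'=='q', l++,r--
l=1 r=18: 'n'=='n', l++,r--
l=2 r=17: 'p'=='p', l++,r--
l=3 r=16: 'q'=='q', l++,r--
l=4 r=15: 'p'=='p', l++,r--
l=5 r=14: 'q'=='q', l++,r--
l=6 r=13: 'm'=='m', l++,r--
l=7 r=12: 'n'=='n', l++,r--
l=8 r=11: 'm'=='m', l++,r--
l=9 r=10: 'm'=='m', l++,r--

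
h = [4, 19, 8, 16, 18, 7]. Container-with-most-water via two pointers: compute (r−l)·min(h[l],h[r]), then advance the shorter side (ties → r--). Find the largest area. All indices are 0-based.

l=0 r=5: min(4,7)*5=20 best=20 *, l++
l=1 r=5: min(19,7)*4=28 best=28 *, r--
l=1 r=4: min(19,18)*3=54 best=54 *, r--
l=1 r=3: min(19,16)*2=32 best=54, r--
l=1 r=2: min(19,8)*1=8 best=54, r--

max area = 54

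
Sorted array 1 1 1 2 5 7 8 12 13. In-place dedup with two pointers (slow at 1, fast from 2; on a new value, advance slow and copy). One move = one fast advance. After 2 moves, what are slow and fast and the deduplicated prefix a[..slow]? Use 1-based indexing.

slow=1, fast=4, prefix=[1]

slow=1 fast=2: a[fast]=1=a[slow] dup, fast++
slow=1 fast=3: a[fast]=1=a[slow] dup, fast++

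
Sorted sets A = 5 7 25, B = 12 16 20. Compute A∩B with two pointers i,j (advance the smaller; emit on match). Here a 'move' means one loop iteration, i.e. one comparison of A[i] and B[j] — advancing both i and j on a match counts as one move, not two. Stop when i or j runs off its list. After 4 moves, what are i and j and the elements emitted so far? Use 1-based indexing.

i=3, j=3, emitted=[]

i=1 j=1: 5<12, i++
i=2 j=1: 7<12, i++
i=3 j=1: 25>12, j++
i=3 j=2: 25>16, j++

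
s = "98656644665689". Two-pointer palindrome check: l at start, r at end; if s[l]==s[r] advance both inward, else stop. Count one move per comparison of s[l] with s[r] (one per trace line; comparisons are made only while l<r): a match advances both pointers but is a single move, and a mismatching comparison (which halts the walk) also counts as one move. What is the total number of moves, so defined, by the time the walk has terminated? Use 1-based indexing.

7 moves

[1,14] '9'=='9' → l++,r--
[2,13] '8'=='8' → l++,r--
[3,12] '6'=='6' → l++,r--
[4,11] '5'=='5' → l++,r--
[5,10] '6'=='6' → l++,r--
[6,9] '6'=='6' → l++,r--
[7,8] '4'=='4' → l++,r--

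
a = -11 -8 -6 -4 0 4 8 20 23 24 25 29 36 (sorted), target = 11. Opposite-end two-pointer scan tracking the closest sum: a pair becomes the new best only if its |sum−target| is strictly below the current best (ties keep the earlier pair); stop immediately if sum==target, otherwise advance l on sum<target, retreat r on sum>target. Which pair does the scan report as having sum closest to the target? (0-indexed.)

l=0 r=12: -11+36=25 d=14 *, r--
l=0 r=11: -11+29=18 d=7 *, r--
l=0 r=10: -11+25=14 d=3 *, r--
l=0 r=9: -11+24=13 d=2 *, r--
l=0 r=8: -11+23=12 d=1 *, r--
l=0 r=7: -11+20=9 d=2, l++
l=1 r=7: -8+20=12 d=1, r--
l=1 r=6: -8+8=0 d=11, l++
l=2 r=6: -6+8=2 d=9, l++
l=3 r=6: -4+8=4 d=7, l++
l=4 r=6: 0+8=8 d=3, l++
l=5 r=6: 4+8=12 d=1, r--

pair (-11, 23) with sum 12 (|Δ|=1)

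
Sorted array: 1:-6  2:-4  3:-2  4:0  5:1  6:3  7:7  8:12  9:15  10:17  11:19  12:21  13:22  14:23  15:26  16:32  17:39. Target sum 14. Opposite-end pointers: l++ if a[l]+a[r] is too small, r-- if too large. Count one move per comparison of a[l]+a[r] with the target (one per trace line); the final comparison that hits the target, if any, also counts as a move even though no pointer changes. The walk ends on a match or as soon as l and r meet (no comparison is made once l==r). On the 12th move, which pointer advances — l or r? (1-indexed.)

l=1 r=17: -6+39=33 >14, r--
l=1 r=16: -6+32=26 >14, r--
l=1 r=15: -6+26=20 >14, r--
l=1 r=14: -6+23=17 >14, r--
l=1 r=13: -6+22=16 >14, r--
l=1 r=12: -6+21=15 >14, r--
l=1 r=11: -6+19=13 <14, l++
l=2 r=11: -4+19=15 >14, r--
l=2 r=10: -4+17=13 <14, l++
l=3 r=10: -2+17=15 >14, r--
l=3 r=9: -2+15=13 <14, l++
l=4 r=9: 0+15=15 >14, r--

r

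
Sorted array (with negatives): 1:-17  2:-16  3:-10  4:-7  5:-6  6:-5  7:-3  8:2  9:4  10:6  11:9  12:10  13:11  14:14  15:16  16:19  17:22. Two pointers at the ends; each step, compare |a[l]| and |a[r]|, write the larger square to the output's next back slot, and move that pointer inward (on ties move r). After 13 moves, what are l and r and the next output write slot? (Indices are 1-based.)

l=6, r=9, next write slot=4

[1,17] |-17|<=|22| out[17]=484 → r--
[1,16] |-17|<=|19| out[16]=361 → r--
[1,15] |-17|>|16| out[15]=289 → l++
[2,15] |-16|<=|16| out[14]=256 → r--
[2,14] |-16|>|14| out[13]=256 → l++
[3,14] |-10|<=|14| out[12]=196 → r--
[3,13] |-10|<=|11| out[11]=121 → r--
[3,12] |-10|<=|10| out[10]=100 → r--
[3,11] |-10|>|9| out[9]=100 → l++
[4,11] |-7|<=|9| out[8]=81 → r--
[4,10] |-7|>|6| out[7]=49 → l++
[5,10] |-6|<=|6| out[6]=36 → r--
[5,9] |-6|>|4| out[5]=36 → l++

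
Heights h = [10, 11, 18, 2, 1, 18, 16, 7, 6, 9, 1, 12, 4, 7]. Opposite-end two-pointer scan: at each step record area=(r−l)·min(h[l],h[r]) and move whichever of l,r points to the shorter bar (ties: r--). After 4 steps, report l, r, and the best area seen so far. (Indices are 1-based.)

l=1 r=14: min(10,7)*13=91 best=91 *, r--
l=1 r=13: min(10,4)*12=48 best=91, r--
l=1 r=12: min(10,12)*11=110 best=110 *, l++
l=2 r=12: min(11,12)*10=110 best=110, l++

l=3, r=12, best area=110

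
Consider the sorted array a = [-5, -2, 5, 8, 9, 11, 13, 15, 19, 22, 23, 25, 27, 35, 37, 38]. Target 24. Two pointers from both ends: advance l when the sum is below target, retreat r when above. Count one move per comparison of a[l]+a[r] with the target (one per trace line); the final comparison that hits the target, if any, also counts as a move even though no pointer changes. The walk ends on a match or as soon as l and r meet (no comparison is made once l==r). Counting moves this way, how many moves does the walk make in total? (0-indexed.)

l=0 r=15: -5+38=33 >24, r--
l=0 r=14: -5+37=32 >24, r--
l=0 r=13: -5+35=30 >24, r--
l=0 r=12: -5+27=22 <24, l++
l=1 r=12: -2+27=25 >24, r--
l=1 r=11: -2+25=23 <24, l++
l=2 r=11: 5+25=30 >24, r--
l=2 r=10: 5+23=28 >24, r--
l=2 r=9: 5+22=27 >24, r--
l=2 r=8: 5+19=24, found

10 moves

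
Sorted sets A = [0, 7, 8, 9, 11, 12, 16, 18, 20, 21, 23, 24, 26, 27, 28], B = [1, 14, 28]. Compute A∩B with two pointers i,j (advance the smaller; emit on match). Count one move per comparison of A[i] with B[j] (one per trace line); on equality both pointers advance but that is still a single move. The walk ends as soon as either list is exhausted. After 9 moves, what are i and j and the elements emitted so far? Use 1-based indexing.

i=8, j=3, emitted=[]

i=1 j=1: 0<1, i++
i=2 j=1: 7>1, j++
i=2 j=2: 7<14, i++
i=3 j=2: 8<14, i++
i=4 j=2: 9<14, i++
i=5 j=2: 11<14, i++
i=6 j=2: 12<14, i++
i=7 j=2: 16>14, j++
i=7 j=3: 16<28, i++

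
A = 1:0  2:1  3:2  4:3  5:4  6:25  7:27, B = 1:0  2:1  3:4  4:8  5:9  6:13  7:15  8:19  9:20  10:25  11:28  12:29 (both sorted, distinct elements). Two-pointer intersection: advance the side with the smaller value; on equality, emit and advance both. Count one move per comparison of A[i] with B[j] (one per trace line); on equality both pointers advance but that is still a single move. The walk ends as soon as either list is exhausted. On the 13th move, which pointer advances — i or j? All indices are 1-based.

[i=1,j=1] 0==0 emit → i++,j++
[i=2,j=2] 1==1 emit → i++,j++
[i=3,j=3] 2<4 → i++
[i=4,j=3] 3<4 → i++
[i=5,j=3] 4==4 emit → i++,j++
[i=6,j=4] 25>8 → j++
[i=6,j=5] 25>9 → j++
[i=6,j=6] 25>13 → j++
[i=6,j=7] 25>15 → j++
[i=6,j=8] 25>19 → j++
[i=6,j=9] 25>20 → j++
[i=6,j=10] 25==25 emit → i++,j++
[i=7,j=11] 27<28 → i++

i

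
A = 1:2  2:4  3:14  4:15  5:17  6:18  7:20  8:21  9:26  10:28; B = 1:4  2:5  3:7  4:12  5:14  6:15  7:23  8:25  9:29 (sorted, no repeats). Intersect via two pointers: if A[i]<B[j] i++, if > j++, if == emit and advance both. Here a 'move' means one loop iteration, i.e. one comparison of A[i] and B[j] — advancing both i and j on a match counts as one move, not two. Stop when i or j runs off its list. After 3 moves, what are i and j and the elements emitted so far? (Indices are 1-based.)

i=3, j=3, emitted=[4]

[i=1,j=1] 2<4 → i++
[i=2,j=1] 4==4 emit → i++,j++
[i=3,j=2] 14>5 → j++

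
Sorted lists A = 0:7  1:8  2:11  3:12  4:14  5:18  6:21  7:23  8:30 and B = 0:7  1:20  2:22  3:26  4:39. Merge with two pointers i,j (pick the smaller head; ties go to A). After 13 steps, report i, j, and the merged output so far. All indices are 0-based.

i=9, j=4, merged so far=[7, 7, 8, 11, 12, 14, 18, 20, 21, 22, 23, 26, 30]

i=0 j=0: A[i]=7<=B[j]=7 take 7, i++
i=1 j=0: A[i]=8>B[j]=7 take 7, j++
i=1 j=1: A[i]=8<=B[j]=20 take 8, i++
i=2 j=1: A[i]=11<=B[j]=20 take 11, i++
i=3 j=1: A[i]=12<=B[j]=20 take 12, i++
i=4 j=1: A[i]=14<=B[j]=20 take 14, i++
i=5 j=1: A[i]=18<=B[j]=20 take 18, i++
i=6 j=1: A[i]=21>B[j]=20 take 20, j++
i=6 j=2: A[i]=21<=B[j]=22 take 21, i++
i=7 j=2: A[i]=23>B[j]=22 take 22, j++
i=7 j=3: A[i]=23<=B[j]=26 take 23, i++
i=8 j=3: A[i]=30>B[j]=26 take 26, j++
i=8 j=4: A[i]=30<=B[j]=39 take 30, i++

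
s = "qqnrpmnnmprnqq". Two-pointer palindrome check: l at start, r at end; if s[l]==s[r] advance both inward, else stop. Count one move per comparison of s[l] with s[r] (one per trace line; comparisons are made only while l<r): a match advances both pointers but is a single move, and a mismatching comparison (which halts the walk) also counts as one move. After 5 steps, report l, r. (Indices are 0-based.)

l=0 r=13: 'q'=='q', l++,r--
l=1 r=12: 'q'=='q', l++,r--
l=2 r=11: 'n'=='n', l++,r--
l=3 r=10: 'r'=='r', l++,r--
l=4 r=9: 'p'=='p', l++,r--

l=5, r=8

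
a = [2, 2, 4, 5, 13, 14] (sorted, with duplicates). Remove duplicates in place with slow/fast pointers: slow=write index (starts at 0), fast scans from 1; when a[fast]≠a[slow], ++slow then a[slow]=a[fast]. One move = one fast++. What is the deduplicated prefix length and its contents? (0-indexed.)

slow=0 fast=1: a[fast]=2=a[slow] dup, fast++
slow=0 fast=2: a[fast]=4≠a[slow]=2 write a[1]=4, slow++,fast++
slow=1 fast=3: a[fast]=5≠a[slow]=4 write a[2]=5, slow++,fast++
slow=2 fast=4: a[fast]=13≠a[slow]=5 write a[3]=13, slow++,fast++
slow=3 fast=5: a[fast]=14≠a[slow]=13 write a[4]=14, slow++,fast++

length 5; prefix = [2, 4, 5, 13, 14]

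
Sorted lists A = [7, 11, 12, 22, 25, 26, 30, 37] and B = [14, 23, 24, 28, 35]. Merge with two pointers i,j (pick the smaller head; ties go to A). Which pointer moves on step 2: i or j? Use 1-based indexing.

[i=1,j=1] A[i]=7<=B[j]=14 take 7 → i++
[i=2,j=1] A[i]=11<=B[j]=14 take 11 → i++

i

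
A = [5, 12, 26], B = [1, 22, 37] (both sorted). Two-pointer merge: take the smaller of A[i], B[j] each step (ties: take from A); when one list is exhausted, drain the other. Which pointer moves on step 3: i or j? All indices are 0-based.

[i=0,j=0] A[i]=5>B[j]=1 take 1 → j++
[i=0,j=1] A[i]=5<=B[j]=22 take 5 → i++
[i=1,j=1] A[i]=12<=B[j]=22 take 12 → i++

i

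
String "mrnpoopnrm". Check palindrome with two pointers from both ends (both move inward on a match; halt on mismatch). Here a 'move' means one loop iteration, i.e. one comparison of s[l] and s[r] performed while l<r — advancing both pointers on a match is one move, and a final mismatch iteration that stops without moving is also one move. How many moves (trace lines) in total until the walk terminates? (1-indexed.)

l=1 r=10: 'm'=='m', l++,r--
l=2 r=9: 'r'=='r', l++,r--
l=3 r=8: 'n'=='n', l++,r--
l=4 r=7: 'p'=='p', l++,r--
l=5 r=6: 'o'=='o', l++,r--

5 moves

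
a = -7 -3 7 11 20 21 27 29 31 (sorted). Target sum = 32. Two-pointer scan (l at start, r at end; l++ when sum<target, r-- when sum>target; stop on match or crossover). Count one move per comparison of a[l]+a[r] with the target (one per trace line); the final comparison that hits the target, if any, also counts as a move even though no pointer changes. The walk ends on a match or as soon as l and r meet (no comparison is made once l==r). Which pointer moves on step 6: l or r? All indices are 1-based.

l

[1,9] -7+31=24 <32 → l++
[2,9] -3+31=28 <32 → l++
[3,9] 7+31=38 >32 → r--
[3,8] 7+29=36 >32 → r--
[3,7] 7+27=34 >32 → r--
[3,6] 7+21=28 <32 → l++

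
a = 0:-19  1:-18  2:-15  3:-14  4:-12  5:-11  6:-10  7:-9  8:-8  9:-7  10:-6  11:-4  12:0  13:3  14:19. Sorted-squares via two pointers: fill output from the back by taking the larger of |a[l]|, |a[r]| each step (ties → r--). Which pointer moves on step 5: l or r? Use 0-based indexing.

l

l=0 r=14: |-19|<=|19| out[14]=361, r--
l=0 r=13: |-19|>|3| out[13]=361, l++
l=1 r=13: |-18|>|3| out[12]=324, l++
l=2 r=13: |-15|>|3| out[11]=225, l++
l=3 r=13: |-14|>|3| out[10]=196, l++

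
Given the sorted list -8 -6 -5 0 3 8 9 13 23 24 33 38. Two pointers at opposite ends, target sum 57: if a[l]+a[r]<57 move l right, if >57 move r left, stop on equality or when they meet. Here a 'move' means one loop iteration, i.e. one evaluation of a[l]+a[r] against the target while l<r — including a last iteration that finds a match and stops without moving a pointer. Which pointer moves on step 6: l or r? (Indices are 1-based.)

l

[1,12] -8+38=30 <57 → l++
[2,12] -6+38=32 <57 → l++
[3,12] -5+38=33 <57 → l++
[4,12] 0+38=38 <57 → l++
[5,12] 3+38=41 <57 → l++
[6,12] 8+38=46 <57 → l++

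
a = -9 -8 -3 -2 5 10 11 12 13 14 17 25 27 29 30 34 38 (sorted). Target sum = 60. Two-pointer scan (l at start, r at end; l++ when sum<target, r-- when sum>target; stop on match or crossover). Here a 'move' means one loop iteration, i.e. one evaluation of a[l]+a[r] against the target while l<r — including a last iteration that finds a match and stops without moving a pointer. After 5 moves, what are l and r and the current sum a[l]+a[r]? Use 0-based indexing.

l=5, r=16, sum=48

l=0 r=16: -9+38=29 <60, l++
l=1 r=16: -8+38=30 <60, l++
l=2 r=16: -3+38=35 <60, l++
l=3 r=16: -2+38=36 <60, l++
l=4 r=16: 5+38=43 <60, l++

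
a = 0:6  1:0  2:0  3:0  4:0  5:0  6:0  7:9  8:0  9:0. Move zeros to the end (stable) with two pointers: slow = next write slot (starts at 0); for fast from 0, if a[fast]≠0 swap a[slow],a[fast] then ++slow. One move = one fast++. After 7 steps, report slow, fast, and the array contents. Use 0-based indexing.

slow=0 fast=0: a[fast]=6≠0 swap→a[0]=6, slow++,fast++
slow=1 fast=1: a[fast]=0, fast++
slow=1 fast=2: a[fast]=0, fast++
slow=1 fast=3: a[fast]=0, fast++
slow=1 fast=4: a[fast]=0, fast++
slow=1 fast=5: a[fast]=0, fast++
slow=1 fast=6: a[fast]=0, fast++

slow=1, fast=7, a=[6, 0, 0, 0, 0, 0, 0, 9, 0, 0]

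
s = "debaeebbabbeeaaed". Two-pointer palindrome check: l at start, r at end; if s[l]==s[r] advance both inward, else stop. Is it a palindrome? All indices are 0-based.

l=0 r=16: 'd'=='d', l++,r--
l=1 r=15: 'e'=='e', l++,r--
l=2 r=14: 'b'!='a', stop

not a palindrome (mismatch at 2,14)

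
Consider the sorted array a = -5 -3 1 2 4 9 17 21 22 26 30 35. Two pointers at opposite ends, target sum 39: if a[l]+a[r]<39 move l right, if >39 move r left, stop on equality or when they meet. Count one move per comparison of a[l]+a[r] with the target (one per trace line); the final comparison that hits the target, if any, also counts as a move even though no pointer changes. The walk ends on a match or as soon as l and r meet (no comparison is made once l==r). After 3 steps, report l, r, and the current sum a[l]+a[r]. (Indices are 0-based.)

[0,11] -5+35=30 <39 → l++
[1,11] -3+35=32 <39 → l++
[2,11] 1+35=36 <39 → l++

l=3, r=11, sum=37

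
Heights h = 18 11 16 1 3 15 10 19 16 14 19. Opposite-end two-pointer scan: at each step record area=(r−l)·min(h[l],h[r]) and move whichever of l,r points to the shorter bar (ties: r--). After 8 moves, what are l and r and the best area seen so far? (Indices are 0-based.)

[0,10] min(18,19)*10=180 best=180 * → l++
[1,10] min(11,19)*9=99 best=180 → l++
[2,10] min(16,19)*8=128 best=180 → l++
[3,10] min(1,19)*7=7 best=180 → l++
[4,10] min(3,19)*6=18 best=180 → l++
[5,10] min(15,19)*5=75 best=180 → l++
[6,10] min(10,19)*4=40 best=180 → l++
[7,10] min(19,19)*3=57 best=180 → r--

l=7, r=9, best area=180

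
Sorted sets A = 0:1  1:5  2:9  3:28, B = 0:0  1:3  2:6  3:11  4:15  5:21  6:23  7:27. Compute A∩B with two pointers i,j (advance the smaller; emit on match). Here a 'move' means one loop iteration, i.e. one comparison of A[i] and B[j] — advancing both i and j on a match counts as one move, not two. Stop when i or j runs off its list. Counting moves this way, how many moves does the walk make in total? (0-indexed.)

[i=0,j=0] 1>0 → j++
[i=0,j=1] 1<3 → i++
[i=1,j=1] 5>3 → j++
[i=1,j=2] 5<6 → i++
[i=2,j=2] 9>6 → j++
[i=2,j=3] 9<11 → i++
[i=3,j=3] 28>11 → j++
[i=3,j=4] 28>15 → j++
[i=3,j=5] 28>21 → j++
[i=3,j=6] 28>23 → j++
[i=3,j=7] 28>27 → j++

11 moves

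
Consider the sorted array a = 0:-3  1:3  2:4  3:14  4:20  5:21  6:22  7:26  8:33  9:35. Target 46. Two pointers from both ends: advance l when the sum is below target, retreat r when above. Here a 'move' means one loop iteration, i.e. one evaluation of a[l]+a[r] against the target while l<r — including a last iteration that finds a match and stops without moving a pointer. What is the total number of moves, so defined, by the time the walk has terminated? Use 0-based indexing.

l=0 r=9: -3+35=32 <46, l++
l=1 r=9: 3+35=38 <46, l++
l=2 r=9: 4+35=39 <46, l++
l=3 r=9: 14+35=49 >46, r--
l=3 r=8: 14+33=47 >46, r--
l=3 r=7: 14+26=40 <46, l++
l=4 r=7: 20+26=46, found

7 moves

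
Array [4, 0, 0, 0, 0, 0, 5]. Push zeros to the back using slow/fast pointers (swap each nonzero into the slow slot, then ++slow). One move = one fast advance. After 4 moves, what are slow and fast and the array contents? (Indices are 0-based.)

slow=1, fast=4, a=[4, 0, 0, 0, 0, 0, 5]

(s=0,f=0) a[fast]=4≠0 swap→a[0]=4 → slow++,fast++
(s=1,f=1) a[fast]=0 → fast++
(s=1,f=2) a[fast]=0 → fast++
(s=1,f=3) a[fast]=0 → fast++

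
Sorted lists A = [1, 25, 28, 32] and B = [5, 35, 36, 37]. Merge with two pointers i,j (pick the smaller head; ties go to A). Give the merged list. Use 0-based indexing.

[1, 5, 25, 28, 32, 35, 36, 37]

[i=0,j=0] A[i]=1<=B[j]=5 take 1 → i++
[i=1,j=0] A[i]=25>B[j]=5 take 5 → j++
[i=1,j=1] A[i]=25<=B[j]=35 take 25 → i++
[i=2,j=1] A[i]=28<=B[j]=35 take 28 → i++
[i=3,j=1] A[i]=32<=B[j]=35 take 32 → i++
[i=4,j=1] A done, take B[j]=35 → j++
[i=4,j=2] A done, take B[j]=36 → j++
[i=4,j=3] A done, take B[j]=37 → j++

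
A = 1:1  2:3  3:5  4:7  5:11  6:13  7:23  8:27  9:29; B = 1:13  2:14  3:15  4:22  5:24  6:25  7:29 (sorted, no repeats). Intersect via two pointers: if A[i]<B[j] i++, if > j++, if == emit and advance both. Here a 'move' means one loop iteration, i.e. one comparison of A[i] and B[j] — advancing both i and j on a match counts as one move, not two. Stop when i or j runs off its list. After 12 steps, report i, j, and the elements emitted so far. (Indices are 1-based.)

i=8, j=7, emitted=[13]

i=1 j=1: 1<13, i++
i=2 j=1: 3<13, i++
i=3 j=1: 5<13, i++
i=4 j=1: 7<13, i++
i=5 j=1: 11<13, i++
i=6 j=1: 13==13 emit, i++,j++
i=7 j=2: 23>14, j++
i=7 j=3: 23>15, j++
i=7 j=4: 23>22, j++
i=7 j=5: 23<24, i++
i=8 j=5: 27>24, j++
i=8 j=6: 27>25, j++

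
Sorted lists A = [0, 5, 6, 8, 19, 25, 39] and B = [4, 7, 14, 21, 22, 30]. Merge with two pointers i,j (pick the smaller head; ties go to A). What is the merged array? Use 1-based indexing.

[0, 4, 5, 6, 7, 8, 14, 19, 21, 22, 25, 30, 39]

i=1 j=1: A[i]=0<=B[j]=4 take 0, i++
i=2 j=1: A[i]=5>B[j]=4 take 4, j++
i=2 j=2: A[i]=5<=B[j]=7 take 5, i++
i=3 j=2: A[i]=6<=B[j]=7 take 6, i++
i=4 j=2: A[i]=8>B[j]=7 take 7, j++
i=4 j=3: A[i]=8<=B[j]=14 take 8, i++
i=5 j=3: A[i]=19>B[j]=14 take 14, j++
i=5 j=4: A[i]=19<=B[j]=21 take 19, i++
i=6 j=4: A[i]=25>B[j]=21 take 21, j++
i=6 j=5: A[i]=25>B[j]=22 take 22, j++
i=6 j=6: A[i]=25<=B[j]=30 take 25, i++
i=7 j=6: A[i]=39>B[j]=30 take 30, j++
i=7 j=7: B done, take A[i]=39, i++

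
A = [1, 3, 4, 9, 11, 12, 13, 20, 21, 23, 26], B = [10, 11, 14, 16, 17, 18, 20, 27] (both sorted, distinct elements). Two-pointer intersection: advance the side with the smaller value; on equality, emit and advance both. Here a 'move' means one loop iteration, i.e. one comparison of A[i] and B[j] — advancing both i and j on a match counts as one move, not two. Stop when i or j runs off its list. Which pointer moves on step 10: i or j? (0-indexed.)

j

[i=0,j=0] 1<10 → i++
[i=1,j=0] 3<10 → i++
[i=2,j=0] 4<10 → i++
[i=3,j=0] 9<10 → i++
[i=4,j=0] 11>10 → j++
[i=4,j=1] 11==11 emit → i++,j++
[i=5,j=2] 12<14 → i++
[i=6,j=2] 13<14 → i++
[i=7,j=2] 20>14 → j++
[i=7,j=3] 20>16 → j++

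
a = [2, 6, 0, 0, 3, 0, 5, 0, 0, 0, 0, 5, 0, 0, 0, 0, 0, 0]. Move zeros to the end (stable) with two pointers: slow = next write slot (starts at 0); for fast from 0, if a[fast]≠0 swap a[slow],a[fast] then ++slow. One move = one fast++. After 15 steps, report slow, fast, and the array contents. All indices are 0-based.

slow=5, fast=15, a=[2, 6, 3, 5, 5, 0, 0, 0, 0, 0, 0, 0, 0, 0, 0, 0, 0, 0]

slow=0 fast=0: a[fast]=2≠0 swap→a[0]=2, slow++,fast++
slow=1 fast=1: a[fast]=6≠0 swap→a[1]=6, slow++,fast++
slow=2 fast=2: a[fast]=0, fast++
slow=2 fast=3: a[fast]=0, fast++
slow=2 fast=4: a[fast]=3≠0 swap→a[2]=3, slow++,fast++
slow=3 fast=5: a[fast]=0, fast++
slow=3 fast=6: a[fast]=5≠0 swap→a[3]=5, slow++,fast++
slow=4 fast=7: a[fast]=0, fast++
slow=4 fast=8: a[fast]=0, fast++
slow=4 fast=9: a[fast]=0, fast++
slow=4 fast=10: a[fast]=0, fast++
slow=4 fast=11: a[fast]=5≠0 swap→a[4]=5, slow++,fast++
slow=5 fast=12: a[fast]=0, fast++
slow=5 fast=13: a[fast]=0, fast++
slow=5 fast=14: a[fast]=0, fast++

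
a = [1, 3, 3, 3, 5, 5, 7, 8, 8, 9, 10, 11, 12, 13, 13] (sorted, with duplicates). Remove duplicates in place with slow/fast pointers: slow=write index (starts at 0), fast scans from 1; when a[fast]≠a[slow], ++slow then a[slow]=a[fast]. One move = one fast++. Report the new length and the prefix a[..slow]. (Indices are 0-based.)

length 10; prefix = [1, 3, 5, 7, 8, 9, 10, 11, 12, 13]

(s=0,f=1) a[fast]=3≠a[slow]=1 write a[1]=3 → slow++,fast++
(s=1,f=2) a[fast]=3=a[slow] dup → fast++
(s=1,f=3) a[fast]=3=a[slow] dup → fast++
(s=1,f=4) a[fast]=5≠a[slow]=3 write a[2]=5 → slow++,fast++
(s=2,f=5) a[fast]=5=a[slow] dup → fast++
(s=2,f=6) a[fast]=7≠a[slow]=5 write a[3]=7 → slow++,fast++
(s=3,f=7) a[fast]=8≠a[slow]=7 write a[4]=8 → slow++,fast++
(s=4,f=8) a[fast]=8=a[slow] dup → fast++
(s=4,f=9) a[fast]=9≠a[slow]=8 write a[5]=9 → slow++,fast++
(s=5,f=10) a[fast]=10≠a[slow]=9 write a[6]=10 → slow++,fast++
(s=6,f=11) a[fast]=11≠a[slow]=10 write a[7]=11 → slow++,fast++
(s=7,f=12) a[fast]=12≠a[slow]=11 write a[8]=12 → slow++,fast++
(s=8,f=13) a[fast]=13≠a[slow]=12 write a[9]=13 → slow++,fast++
(s=9,f=14) a[fast]=13=a[slow] dup → fast++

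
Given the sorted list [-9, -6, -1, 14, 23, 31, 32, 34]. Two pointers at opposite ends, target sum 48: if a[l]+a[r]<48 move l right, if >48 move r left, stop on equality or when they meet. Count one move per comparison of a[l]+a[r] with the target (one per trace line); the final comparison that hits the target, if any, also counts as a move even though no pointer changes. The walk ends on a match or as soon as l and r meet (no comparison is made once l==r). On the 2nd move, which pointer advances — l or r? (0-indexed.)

l=0 r=7: -9+34=25 <48, l++
l=1 r=7: -6+34=28 <48, l++

l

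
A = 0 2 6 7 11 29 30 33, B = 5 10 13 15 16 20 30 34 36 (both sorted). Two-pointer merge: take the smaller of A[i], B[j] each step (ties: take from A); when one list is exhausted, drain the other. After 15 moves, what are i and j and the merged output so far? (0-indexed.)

i=0 j=0: A[i]=0<=B[j]=5 take 0, i++
i=1 j=0: A[i]=2<=B[j]=5 take 2, i++
i=2 j=0: A[i]=6>B[j]=5 take 5, j++
i=2 j=1: A[i]=6<=B[j]=10 take 6, i++
i=3 j=1: A[i]=7<=B[j]=10 take 7, i++
i=4 j=1: A[i]=11>B[j]=10 take 10, j++
i=4 j=2: A[i]=11<=B[j]=13 take 11, i++
i=5 j=2: A[i]=29>B[j]=13 take 13, j++
i=5 j=3: A[i]=29>B[j]=15 take 15, j++
i=5 j=4: A[i]=29>B[j]=16 take 16, j++
i=5 j=5: A[i]=29>B[j]=20 take 20, j++
i=5 j=6: A[i]=29<=B[j]=30 take 29, i++
i=6 j=6: A[i]=30<=B[j]=30 take 30, i++
i=7 j=6: A[i]=33>B[j]=30 take 30, j++
i=7 j=7: A[i]=33<=B[j]=34 take 33, i++

i=8, j=7, merged so far=[0, 2, 5, 6, 7, 10, 11, 13, 15, 16, 20, 29, 30, 30, 33]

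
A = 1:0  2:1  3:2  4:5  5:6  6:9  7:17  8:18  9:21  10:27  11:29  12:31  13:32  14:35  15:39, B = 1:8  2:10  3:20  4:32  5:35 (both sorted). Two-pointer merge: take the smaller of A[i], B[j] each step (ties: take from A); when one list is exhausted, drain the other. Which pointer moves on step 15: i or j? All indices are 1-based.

i=1 j=1: A[i]=0<=B[j]=8 take 0, i++
i=2 j=1: A[i]=1<=B[j]=8 take 1, i++
i=3 j=1: A[i]=2<=B[j]=8 take 2, i++
i=4 j=1: A[i]=5<=B[j]=8 take 5, i++
i=5 j=1: A[i]=6<=B[j]=8 take 6, i++
i=6 j=1: A[i]=9>B[j]=8 take 8, j++
i=6 j=2: A[i]=9<=B[j]=10 take 9, i++
i=7 j=2: A[i]=17>B[j]=10 take 10, j++
i=7 j=3: A[i]=17<=B[j]=20 take 17, i++
i=8 j=3: A[i]=18<=B[j]=20 take 18, i++
i=9 j=3: A[i]=21>B[j]=20 take 20, j++
i=9 j=4: A[i]=21<=B[j]=32 take 21, i++
i=10 j=4: A[i]=27<=B[j]=32 take 27, i++
i=11 j=4: A[i]=29<=B[j]=32 take 29, i++
i=12 j=4: A[i]=31<=B[j]=32 take 31, i++

i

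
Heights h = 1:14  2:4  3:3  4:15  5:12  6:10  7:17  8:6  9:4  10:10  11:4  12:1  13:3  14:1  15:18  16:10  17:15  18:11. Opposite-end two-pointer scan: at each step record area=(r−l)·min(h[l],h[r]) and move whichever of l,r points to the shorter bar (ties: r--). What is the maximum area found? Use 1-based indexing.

l=1 r=18: min(14,11)*17=187 best=187 *, r--
l=1 r=17: min(14,15)*16=224 best=224 *, l++
l=2 r=17: min(4,15)*15=60 best=224, l++
l=3 r=17: min(3,15)*14=42 best=224, l++
l=4 r=17: min(15,15)*13=195 best=224, r--
l=4 r=16: min(15,10)*12=120 best=224, r--
l=4 r=15: min(15,18)*11=165 best=224, l++
l=5 r=15: min(12,18)*10=120 best=224, l++
l=6 r=15: min(10,18)*9=90 best=224, l++
l=7 r=15: min(17,18)*8=136 best=224, l++
l=8 r=15: min(6,18)*7=42 best=224, l++
l=9 r=15: min(4,18)*6=24 best=224, l++
l=10 r=15: min(10,18)*5=50 best=224, l++
l=11 r=15: min(4,18)*4=16 best=224, l++
l=12 r=15: min(1,18)*3=3 best=224, l++
l=13 r=15: min(3,18)*2=6 best=224, l++
l=14 r=15: min(1,18)*1=1 best=224, l++

max area = 224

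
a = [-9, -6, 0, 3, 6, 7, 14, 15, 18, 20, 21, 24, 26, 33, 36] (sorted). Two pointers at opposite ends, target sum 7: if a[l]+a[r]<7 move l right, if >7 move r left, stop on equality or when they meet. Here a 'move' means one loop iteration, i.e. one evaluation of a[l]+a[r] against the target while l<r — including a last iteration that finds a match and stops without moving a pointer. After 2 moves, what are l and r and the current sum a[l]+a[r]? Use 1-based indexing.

l=1, r=13, sum=17

[1,15] -9+36=27 >7 → r--
[1,14] -9+33=24 >7 → r--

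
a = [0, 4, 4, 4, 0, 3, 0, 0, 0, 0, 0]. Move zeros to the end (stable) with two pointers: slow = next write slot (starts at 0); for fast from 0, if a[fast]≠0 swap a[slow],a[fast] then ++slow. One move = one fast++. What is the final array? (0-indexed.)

(s=0,f=0) a[fast]=0 → fast++
(s=0,f=1) a[fast]=4≠0 swap→a[0]=4 → slow++,fast++
(s=1,f=2) a[fast]=4≠0 swap→a[1]=4 → slow++,fast++
(s=2,f=3) a[fast]=4≠0 swap→a[2]=4 → slow++,fast++
(s=3,f=4) a[fast]=0 → fast++
(s=3,f=5) a[fast]=3≠0 swap→a[3]=3 → slow++,fast++
(s=4,f=6) a[fast]=0 → fast++
(s=4,f=7) a[fast]=0 → fast++
(s=4,f=8) a[fast]=0 → fast++
(s=4,f=9) a[fast]=0 → fast++
(s=4,f=10) a[fast]=0 → fast++

[4, 4, 4, 3, 0, 0, 0, 0, 0, 0, 0]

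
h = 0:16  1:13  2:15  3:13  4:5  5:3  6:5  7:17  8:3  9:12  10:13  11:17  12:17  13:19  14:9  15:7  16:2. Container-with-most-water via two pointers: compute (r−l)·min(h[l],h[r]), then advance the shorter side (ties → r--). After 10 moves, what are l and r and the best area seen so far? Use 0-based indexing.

l=7, r=13, best area=208

[0,16] min(16,2)*16=32 best=32 * → r--
[0,15] min(16,7)*15=105 best=105 * → r--
[0,14] min(16,9)*14=126 best=126 * → r--
[0,13] min(16,19)*13=208 best=208 * → l++
[1,13] min(13,19)*12=156 best=208 → l++
[2,13] min(15,19)*11=165 best=208 → l++
[3,13] min(13,19)*10=130 best=208 → l++
[4,13] min(5,19)*9=45 best=208 → l++
[5,13] min(3,19)*8=24 best=208 → l++
[6,13] min(5,19)*7=35 best=208 → l++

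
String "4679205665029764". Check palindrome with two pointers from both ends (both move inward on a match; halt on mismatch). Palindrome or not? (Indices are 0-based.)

[0,15] '4'=='4' → l++,r--
[1,14] '6'=='6' → l++,r--
[2,13] '7'=='7' → l++,r--
[3,12] '9'=='9' → l++,r--
[4,11] '2'=='2' → l++,r--
[5,10] '0'=='0' → l++,r--
[6,9] '5'=='5' → l++,r--
[7,8] '6'=='6' → l++,r--

palindrome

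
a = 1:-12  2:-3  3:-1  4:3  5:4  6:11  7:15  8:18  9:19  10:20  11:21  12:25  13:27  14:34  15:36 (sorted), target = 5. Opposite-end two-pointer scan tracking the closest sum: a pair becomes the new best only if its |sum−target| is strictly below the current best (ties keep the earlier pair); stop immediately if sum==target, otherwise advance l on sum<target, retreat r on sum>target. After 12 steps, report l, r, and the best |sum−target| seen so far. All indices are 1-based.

l=3, r=5, best |Δ|=1

l=1 r=15: -12+36=24 d=19 *, r--
l=1 r=14: -12+34=22 d=17 *, r--
l=1 r=13: -12+27=15 d=10 *, r--
l=1 r=12: -12+25=13 d=8 *, r--
l=1 r=11: -12+21=9 d=4 *, r--
l=1 r=10: -12+20=8 d=3 *, r--
l=1 r=9: -12+19=7 d=2 *, r--
l=1 r=8: -12+18=6 d=1 *, r--
l=1 r=7: -12+15=3 d=2, l++
l=2 r=7: -3+15=12 d=7, r--
l=2 r=6: -3+11=8 d=3, r--
l=2 r=5: -3+4=1 d=4, l++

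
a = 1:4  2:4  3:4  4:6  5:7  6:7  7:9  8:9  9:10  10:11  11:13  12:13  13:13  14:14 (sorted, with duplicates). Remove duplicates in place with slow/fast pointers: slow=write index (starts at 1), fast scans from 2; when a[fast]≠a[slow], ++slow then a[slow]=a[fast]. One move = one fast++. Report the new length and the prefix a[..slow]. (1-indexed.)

length 8; prefix = [4, 6, 7, 9, 10, 11, 13, 14]

slow=1 fast=2: a[fast]=4=a[slow] dup, fast++
slow=1 fast=3: a[fast]=4=a[slow] dup, fast++
slow=1 fast=4: a[fast]=6≠a[slow]=4 write a[2]=6, slow++,fast++
slow=2 fast=5: a[fast]=7≠a[slow]=6 write a[3]=7, slow++,fast++
slow=3 fast=6: a[fast]=7=a[slow] dup, fast++
slow=3 fast=7: a[fast]=9≠a[slow]=7 write a[4]=9, slow++,fast++
slow=4 fast=8: a[fast]=9=a[slow] dup, fast++
slow=4 fast=9: a[fast]=10≠a[slow]=9 write a[5]=10, slow++,fast++
slow=5 fast=10: a[fast]=11≠a[slow]=10 write a[6]=11, slow++,fast++
slow=6 fast=11: a[fast]=13≠a[slow]=11 write a[7]=13, slow++,fast++
slow=7 fast=12: a[fast]=13=a[slow] dup, fast++
slow=7 fast=13: a[fast]=13=a[slow] dup, fast++
slow=7 fast=14: a[fast]=14≠a[slow]=13 write a[8]=14, slow++,fast++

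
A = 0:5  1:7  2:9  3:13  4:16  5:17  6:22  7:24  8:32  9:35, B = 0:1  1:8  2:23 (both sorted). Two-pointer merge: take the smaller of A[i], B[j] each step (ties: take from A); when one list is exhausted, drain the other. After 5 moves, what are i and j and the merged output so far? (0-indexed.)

i=0 j=0: A[i]=5>B[j]=1 take 1, j++
i=0 j=1: A[i]=5<=B[j]=8 take 5, i++
i=1 j=1: A[i]=7<=B[j]=8 take 7, i++
i=2 j=1: A[i]=9>B[j]=8 take 8, j++
i=2 j=2: A[i]=9<=B[j]=23 take 9, i++

i=3, j=2, merged so far=[1, 5, 7, 8, 9]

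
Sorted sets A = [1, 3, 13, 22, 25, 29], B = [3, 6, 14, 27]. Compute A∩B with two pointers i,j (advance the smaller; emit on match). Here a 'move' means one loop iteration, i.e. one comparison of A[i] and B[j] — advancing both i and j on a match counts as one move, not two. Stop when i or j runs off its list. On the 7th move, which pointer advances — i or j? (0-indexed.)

i

i=0 j=0: 1<3, i++
i=1 j=0: 3==3 emit, i++,j++
i=2 j=1: 13>6, j++
i=2 j=2: 13<14, i++
i=3 j=2: 22>14, j++
i=3 j=3: 22<27, i++
i=4 j=3: 25<27, i++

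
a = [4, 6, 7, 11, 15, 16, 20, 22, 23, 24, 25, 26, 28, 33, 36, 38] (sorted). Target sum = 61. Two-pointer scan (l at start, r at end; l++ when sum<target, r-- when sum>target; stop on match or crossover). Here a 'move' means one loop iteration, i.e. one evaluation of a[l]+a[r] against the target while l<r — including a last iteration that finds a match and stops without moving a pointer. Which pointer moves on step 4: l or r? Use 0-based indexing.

l=0 r=15: 4+38=42 <61, l++
l=1 r=15: 6+38=44 <61, l++
l=2 r=15: 7+38=45 <61, l++
l=3 r=15: 11+38=49 <61, l++

l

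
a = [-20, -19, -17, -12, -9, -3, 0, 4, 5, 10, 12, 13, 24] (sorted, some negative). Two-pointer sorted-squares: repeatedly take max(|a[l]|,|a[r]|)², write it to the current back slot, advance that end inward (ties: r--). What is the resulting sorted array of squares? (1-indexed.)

l=1 r=13: |-20|<=|24| out[13]=576, r--
l=1 r=12: |-20|>|13| out[12]=400, l++
l=2 r=12: |-19|>|13| out[11]=361, l++
l=3 r=12: |-17|>|13| out[10]=289, l++
l=4 r=12: |-12|<=|13| out[9]=169, r--
l=4 r=11: |-12|<=|12| out[8]=144, r--
l=4 r=10: |-12|>|10| out[7]=144, l++
l=5 r=10: |-9|<=|10| out[6]=100, r--
l=5 r=9: |-9|>|5| out[5]=81, l++
l=6 r=9: |-3|<=|5| out[4]=25, r--
l=6 r=8: |-3|<=|4| out[3]=16, r--
l=6 r=7: |-3|>|0| out[2]=9, l++
l=7 r=7: |0|<=|0| out[1]=0, r--

[0, 9, 16, 25, 81, 100, 144, 144, 169, 289, 361, 400, 576]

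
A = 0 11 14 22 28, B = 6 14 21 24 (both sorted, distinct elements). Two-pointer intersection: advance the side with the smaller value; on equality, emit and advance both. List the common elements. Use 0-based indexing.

i=0 j=0: 0<6, i++
i=1 j=0: 11>6, j++
i=1 j=1: 11<14, i++
i=2 j=1: 14==14 emit, i++,j++
i=3 j=2: 22>21, j++
i=3 j=3: 22<24, i++
i=4 j=3: 28>24, j++

intersection = [14]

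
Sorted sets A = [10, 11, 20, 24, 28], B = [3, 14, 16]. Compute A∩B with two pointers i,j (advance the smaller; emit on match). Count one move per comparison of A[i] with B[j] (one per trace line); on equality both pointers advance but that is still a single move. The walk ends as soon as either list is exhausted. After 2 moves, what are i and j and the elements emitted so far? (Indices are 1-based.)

[i=1,j=1] 10>3 → j++
[i=1,j=2] 10<14 → i++

i=2, j=2, emitted=[]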